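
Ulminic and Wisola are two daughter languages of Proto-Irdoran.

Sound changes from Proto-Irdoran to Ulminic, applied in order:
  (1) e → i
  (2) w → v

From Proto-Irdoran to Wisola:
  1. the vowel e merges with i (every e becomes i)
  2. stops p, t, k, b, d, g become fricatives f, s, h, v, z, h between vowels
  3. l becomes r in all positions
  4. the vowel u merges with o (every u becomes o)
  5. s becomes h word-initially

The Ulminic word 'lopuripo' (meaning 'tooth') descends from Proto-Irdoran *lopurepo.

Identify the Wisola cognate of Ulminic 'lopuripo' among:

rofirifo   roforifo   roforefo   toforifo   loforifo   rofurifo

roforifo

Wisola: start from *lopurepo.
  rule 1 (vowel merger): lopurepo → lopuripo
  rule 2 (intervocalic lenition): lopuripo → lofurifo
  rule 3 (unconditioned shift): lofurifo → rofurifo
  rule 4 (vowel merger): rofurifo → roforifo
  rule 5: no change — roforifo
  ⇒ Wisola roforifo
The other candidates each miss or misapply at least one Wisola change.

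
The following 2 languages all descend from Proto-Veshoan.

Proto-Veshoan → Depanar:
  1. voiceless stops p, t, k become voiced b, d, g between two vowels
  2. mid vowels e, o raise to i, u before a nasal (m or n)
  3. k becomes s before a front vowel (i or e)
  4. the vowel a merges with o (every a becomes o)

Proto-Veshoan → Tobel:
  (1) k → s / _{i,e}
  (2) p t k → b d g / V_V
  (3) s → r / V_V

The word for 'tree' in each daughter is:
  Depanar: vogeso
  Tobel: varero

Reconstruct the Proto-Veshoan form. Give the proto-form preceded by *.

*vakeso

Position 5: Depanar has s, Tobel has r. Taking the neighbouring segments as reconstructed: Depanar s can only go back to *s; Tobel r could go back to *s or *r — the one source consistent with every daughter is *s.
Position 3: Depanar has g, Tobel has r. Taking the neighbouring segments as reconstructed: Depanar g could go back to *k or *g; Tobel r could go back to *k or *s or *r — the one source consistent with every daughter is *k.
Continuing position by position gives *vakeso; check it forward:
Depanar: *vakeso > vageso > vogeso  (by intervocalic voicing, vowel merger)
Tobel: start from *vakeso.
  rule 1 (palatalisation): vakeso → vaseso
  rule 2: no change — vaseso
  rule 3 (rhotacism): vaseso → varero
  ⇒ Tobel varero
No other proto-form is consistent with every reflex, so the reconstruction is *vakeso.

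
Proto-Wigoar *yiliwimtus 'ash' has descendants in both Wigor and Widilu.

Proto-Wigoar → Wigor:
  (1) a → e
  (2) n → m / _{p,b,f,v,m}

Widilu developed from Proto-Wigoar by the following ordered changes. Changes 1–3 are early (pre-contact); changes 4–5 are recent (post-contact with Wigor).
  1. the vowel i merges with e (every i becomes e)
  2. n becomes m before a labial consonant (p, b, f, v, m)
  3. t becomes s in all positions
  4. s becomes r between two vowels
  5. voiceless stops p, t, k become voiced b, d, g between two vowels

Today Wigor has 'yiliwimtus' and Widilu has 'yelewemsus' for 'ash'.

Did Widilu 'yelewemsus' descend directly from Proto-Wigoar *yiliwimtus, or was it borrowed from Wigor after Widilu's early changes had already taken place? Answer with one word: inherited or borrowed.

If inherited, *yiliwimtus would pass through all of Widilu's changes:
Widilu: *yiliwimtus
  yiliwimtus → yelewemtus   [vowel merger]
  yelewemtus (rule 2 does not apply)
  yelewemtus → yelewemsus   [unconditioned shift]
  yelewemsus (rule 4 does not apply)
  yelewemsus (rule 5 does not apply)
  giving Widilu yelewemsus.
If borrowed from Wigor 'yiliwimtus' after the early changes, it would undergo only the recent ones:
  rule 4 (rhotacism): no change (yiliwimtus)
  rule 5 (intervocalic voicing): no change (yiliwimtus)
  ⇒ as a loan: yiliwimtus
Widilu 'yelewemsus' matches the inherited outcome exactly, so it is an inherited cognate, not a loan.

inherited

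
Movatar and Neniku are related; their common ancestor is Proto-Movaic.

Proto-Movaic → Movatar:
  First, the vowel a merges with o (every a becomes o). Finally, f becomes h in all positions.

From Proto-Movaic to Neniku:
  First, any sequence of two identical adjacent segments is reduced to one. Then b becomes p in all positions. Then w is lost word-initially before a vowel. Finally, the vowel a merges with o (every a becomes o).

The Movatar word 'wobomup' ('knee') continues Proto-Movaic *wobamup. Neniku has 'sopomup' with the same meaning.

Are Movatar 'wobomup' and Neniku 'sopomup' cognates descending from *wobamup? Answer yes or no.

no

Derive the expected Neniku reflex of *wobamup:
Neniku: *wobamup > wopamup > opamup > opomup  (by unconditioned shift, glide loss, vowel merger)
The regular Neniku reflex would be 'opomup', but the attested form is 'sopomup'. The correspondence is irregular, so they are not cognates (the Neniku form has a different source).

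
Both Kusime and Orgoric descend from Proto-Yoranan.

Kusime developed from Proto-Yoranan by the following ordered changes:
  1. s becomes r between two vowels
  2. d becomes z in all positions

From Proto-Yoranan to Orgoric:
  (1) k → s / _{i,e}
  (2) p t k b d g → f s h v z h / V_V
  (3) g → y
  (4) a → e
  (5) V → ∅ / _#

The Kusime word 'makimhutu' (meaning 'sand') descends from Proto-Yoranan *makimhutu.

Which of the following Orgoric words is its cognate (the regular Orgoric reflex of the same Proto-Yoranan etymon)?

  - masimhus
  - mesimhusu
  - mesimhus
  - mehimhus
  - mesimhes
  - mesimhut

mesimhus

Orgoric: *makimhutu > masimhutu > masimhusu > mesimhusu > mesimhus  (by palatalisation, intervocalic lenition, vowel merger, apocope)
Among the options, 'mesimhus' alone shows every Orgoric change applied in order.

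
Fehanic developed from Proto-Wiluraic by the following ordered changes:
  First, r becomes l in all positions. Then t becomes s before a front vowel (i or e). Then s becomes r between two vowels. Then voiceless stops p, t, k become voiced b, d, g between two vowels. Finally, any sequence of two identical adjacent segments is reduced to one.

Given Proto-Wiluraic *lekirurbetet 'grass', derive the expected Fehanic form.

legilulberet

Fehanic: *lekirurbetet
  lekirurbetet → lekilulbetet   [unconditioned shift]
  lekilulbetet → lekilulbeset   [palatalisation]
  lekilulbeset → lekilulberet   [rhotacism]
  lekilulberet → legilulberet   [intervocalic voicing]
  legilulberet (rule 5 does not apply)
  giving Fehanic legilulberet.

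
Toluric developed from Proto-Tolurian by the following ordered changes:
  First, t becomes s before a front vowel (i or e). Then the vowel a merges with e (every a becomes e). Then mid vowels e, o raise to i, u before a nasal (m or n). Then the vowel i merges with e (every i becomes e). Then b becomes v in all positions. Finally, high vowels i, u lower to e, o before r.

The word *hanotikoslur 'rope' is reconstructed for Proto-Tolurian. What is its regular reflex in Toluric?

Toluric: *hanotikoslur > hanosikoslur > henosikoslur > hinosikoslur > henosekoslur > henosekoslor  (by palatalisation, vowel merger, pre-nasal raising, vowel merger, pre-rhotic lowering)

henosekoslor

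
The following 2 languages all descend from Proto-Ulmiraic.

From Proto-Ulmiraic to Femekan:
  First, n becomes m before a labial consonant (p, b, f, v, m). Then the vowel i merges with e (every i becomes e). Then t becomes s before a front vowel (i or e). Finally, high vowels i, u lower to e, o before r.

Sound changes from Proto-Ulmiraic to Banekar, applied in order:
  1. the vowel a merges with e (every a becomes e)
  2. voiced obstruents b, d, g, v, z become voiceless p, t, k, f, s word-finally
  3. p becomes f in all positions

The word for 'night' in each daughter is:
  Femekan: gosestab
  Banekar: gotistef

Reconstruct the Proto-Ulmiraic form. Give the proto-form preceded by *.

*gotistab

Position 4: Femekan has e, Banekar has i. Banekar preserves i here (none of its changes turn any other segment into i), so the proto-segment is *i.
Position 8: Femekan has b, Banekar has f. Femekan preserves b here (none of its changes turn any other segment into b), so the proto-segment is *b.
Position 3: Femekan has s, Banekar has t. Taking the neighbouring segments as reconstructed: Femekan s could go back to *t or *s; Banekar t can only go back to *t — the one source consistent with every daughter is *t.
Continuing position by position gives *gotistab; check it forward:
Femekan: start from *gotistab.
  rule 1: no change — gotistab
  rule 2 (vowel merger): gotistab → gotestab
  rule 3 (palatalisation): gotestab → gosestab
  rule 4: no change — gosestab
  ⇒ Femekan gosestab
Banekar: *gotistab
  gotistab → gotisteb   [vowel merger]
  gotisteb → gotistep   [final devoicing]
  gotistep → gotistef   [unconditioned shift]
  giving Banekar gotistef.
No other proto-form is consistent with every reflex, so the reconstruction is *gotistab.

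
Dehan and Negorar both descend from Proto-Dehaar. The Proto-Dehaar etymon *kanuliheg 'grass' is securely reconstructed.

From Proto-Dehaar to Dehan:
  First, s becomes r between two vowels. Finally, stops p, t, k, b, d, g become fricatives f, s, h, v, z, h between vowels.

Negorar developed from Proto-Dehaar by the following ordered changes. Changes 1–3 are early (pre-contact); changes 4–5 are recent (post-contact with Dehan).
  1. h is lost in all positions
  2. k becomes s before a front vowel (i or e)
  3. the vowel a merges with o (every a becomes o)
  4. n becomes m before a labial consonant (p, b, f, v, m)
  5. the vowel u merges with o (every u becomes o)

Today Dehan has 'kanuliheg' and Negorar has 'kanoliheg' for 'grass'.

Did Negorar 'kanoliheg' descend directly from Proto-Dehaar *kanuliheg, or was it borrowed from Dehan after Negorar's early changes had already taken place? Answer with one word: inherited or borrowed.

If inherited, *kanuliheg would pass through all of Negorar's changes:
Negorar: *kanuliheg > kanulieg > konulieg > konolieg  (by h-loss, vowel merger, vowel merger)
If borrowed from Dehan 'kanuliheg' after the early changes, it would undergo only the recent ones:
  rule 4 (nasal place assimilation): no change (kanuliheg)
  rule 5 (vowel merger): kanuliheg → kanoliheg
  ⇒ as a loan: kanoliheg
Negorar 'kanoliheg' matches the loan outcome 'kanoliheg', not the inherited 'konolieg' — it skipped the early Negorar changes, so it was borrowed from Dehan.

borrowed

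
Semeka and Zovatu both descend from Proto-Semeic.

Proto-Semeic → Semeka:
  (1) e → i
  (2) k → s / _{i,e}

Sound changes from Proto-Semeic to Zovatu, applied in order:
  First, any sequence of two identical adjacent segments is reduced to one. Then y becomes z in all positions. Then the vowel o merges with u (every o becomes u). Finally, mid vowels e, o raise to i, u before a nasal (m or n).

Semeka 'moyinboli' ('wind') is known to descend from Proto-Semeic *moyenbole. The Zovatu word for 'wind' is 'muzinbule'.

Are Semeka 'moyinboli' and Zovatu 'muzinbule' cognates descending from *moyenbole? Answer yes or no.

yes

Derive the expected Zovatu reflex of *moyenbole:
Zovatu: start from *moyenbole.
  rule 1: no change — moyenbole
  rule 2 (unconditioned shift): moyenbole → mozenbole
  rule 3 (vowel merger): mozenbole → muzenbule
  rule 4 (pre-nasal raising): muzenbule → muzinbule
  ⇒ Zovatu muzinbule
Zovatu 'muzinbule' matches the regular reflex exactly, so the pair is cognate.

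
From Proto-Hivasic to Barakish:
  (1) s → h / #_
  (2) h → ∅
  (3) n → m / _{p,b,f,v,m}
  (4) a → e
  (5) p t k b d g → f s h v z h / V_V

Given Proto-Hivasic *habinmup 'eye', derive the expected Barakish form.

evimmup

Barakish: start from *habinmup.
  rule 1: no change — habinmup
  rule 2 (h-loss): habinmup → abinmup
  rule 3 (nasal place assimilation): abinmup → abimmup
  rule 4 (vowel merger): abimmup → ebimmup
  rule 5 (intervocalic lenition): ebimmup → evimmup
  ⇒ Barakish evimmup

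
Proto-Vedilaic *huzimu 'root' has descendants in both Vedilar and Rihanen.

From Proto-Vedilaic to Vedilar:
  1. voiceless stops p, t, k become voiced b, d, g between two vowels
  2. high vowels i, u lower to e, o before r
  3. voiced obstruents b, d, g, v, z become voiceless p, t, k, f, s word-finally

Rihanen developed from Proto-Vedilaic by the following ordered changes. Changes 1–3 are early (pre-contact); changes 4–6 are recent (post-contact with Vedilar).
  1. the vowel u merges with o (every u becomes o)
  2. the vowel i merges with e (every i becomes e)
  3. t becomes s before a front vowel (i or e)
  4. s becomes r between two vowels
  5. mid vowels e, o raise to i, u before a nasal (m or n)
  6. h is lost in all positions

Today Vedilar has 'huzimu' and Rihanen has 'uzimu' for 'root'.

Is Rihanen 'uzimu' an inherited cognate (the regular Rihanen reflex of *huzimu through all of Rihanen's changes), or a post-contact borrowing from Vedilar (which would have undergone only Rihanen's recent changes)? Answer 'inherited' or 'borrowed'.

If inherited, *huzimu would pass through all of Rihanen's changes:
Rihanen: *huzimu > hozimo > hozemo > hozimo > ozimo  (by vowel merger, vowel merger, pre-nasal raising, h-loss)
If borrowed from Vedilar 'huzimu' after the early changes, it would undergo only the recent ones:
  rule 4 (rhotacism): no change (huzimu)
  rule 5 (pre-nasal raising): no change (huzimu)
  rule 6 (h-loss): huzimu → uzimu
  ⇒ as a loan: uzimu
Rihanen 'uzimu' matches the loan outcome 'uzimu', not the inherited 'ozimo' — it skipped the early Rihanen changes, so it was borrowed from Vedilar.

borrowed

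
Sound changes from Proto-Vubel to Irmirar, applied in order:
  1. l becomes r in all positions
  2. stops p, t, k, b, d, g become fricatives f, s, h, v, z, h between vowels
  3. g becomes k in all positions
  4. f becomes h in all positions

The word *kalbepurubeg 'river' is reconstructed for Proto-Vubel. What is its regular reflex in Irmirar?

karbehuruvek

Irmirar: *kalbepurubeg
  kalbepurubeg → karbepurubeg   [unconditioned shift]
  karbepurubeg → karbefuruveg   [intervocalic lenition]
  karbefuruveg → karbefuruvek   [unconditioned shift]
  karbefuruvek → karbehuruvek   [unconditioned shift]
  giving Irmirar karbehuruvek.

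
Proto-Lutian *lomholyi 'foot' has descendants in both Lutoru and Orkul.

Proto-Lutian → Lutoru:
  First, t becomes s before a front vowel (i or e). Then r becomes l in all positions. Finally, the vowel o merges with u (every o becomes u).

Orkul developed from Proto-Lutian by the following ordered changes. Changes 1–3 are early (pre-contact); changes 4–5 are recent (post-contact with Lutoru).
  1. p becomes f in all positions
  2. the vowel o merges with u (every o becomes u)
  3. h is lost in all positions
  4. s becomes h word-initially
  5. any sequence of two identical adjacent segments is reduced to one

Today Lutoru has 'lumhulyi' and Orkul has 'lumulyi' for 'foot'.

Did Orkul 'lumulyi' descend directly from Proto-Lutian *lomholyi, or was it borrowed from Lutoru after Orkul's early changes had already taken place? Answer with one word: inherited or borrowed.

If inherited, *lomholyi would pass through all of Orkul's changes:
Orkul: *lomholyi > lumhulyi > lumulyi  (by vowel merger, h-loss)
If borrowed from Lutoru 'lumhulyi' after the early changes, it would undergo only the recent ones:
  rule 4 (debuccalisation): no change (lumhulyi)
  rule 5 (degemination): no change (lumhulyi)
  ⇒ as a loan: lumhulyi
Orkul 'lumulyi' matches the inherited outcome exactly, so it is an inherited cognate, not a loan.

inherited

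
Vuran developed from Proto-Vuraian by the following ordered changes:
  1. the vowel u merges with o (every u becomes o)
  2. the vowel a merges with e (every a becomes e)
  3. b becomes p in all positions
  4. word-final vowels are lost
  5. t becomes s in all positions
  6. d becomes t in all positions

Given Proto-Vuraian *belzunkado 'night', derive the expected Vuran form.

pelzonket

Vuran: *belzunkado > belzonkado > belzonkedo > pelzonkedo > pelzonked > pelzonket  (by vowel merger, vowel merger, unconditioned shift, apocope, unconditioned shift)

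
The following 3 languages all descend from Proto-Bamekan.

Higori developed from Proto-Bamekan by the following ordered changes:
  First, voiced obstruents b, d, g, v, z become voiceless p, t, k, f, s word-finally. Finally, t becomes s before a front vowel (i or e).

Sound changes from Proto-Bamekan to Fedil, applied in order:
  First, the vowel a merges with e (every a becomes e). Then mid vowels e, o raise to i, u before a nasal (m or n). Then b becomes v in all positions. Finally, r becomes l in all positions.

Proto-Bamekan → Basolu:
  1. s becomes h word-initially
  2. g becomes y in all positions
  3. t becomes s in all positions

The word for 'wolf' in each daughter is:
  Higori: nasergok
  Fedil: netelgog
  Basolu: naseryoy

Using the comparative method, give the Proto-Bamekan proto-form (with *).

*natergog

Position 5: Higori has r, Fedil has l, Basolu has r. Higori preserves r here (none of its changes turn any other segment into r), so the proto-segment is *r.
Position 6: Higori has g, Fedil has g, Basolu has y. Higori preserves g here (none of its changes turn any other segment into g), so the proto-segment is *g.
This points to *natergog. Verify forward in each daughter:
Higori: *natergog > natergok > nasergok  (by final devoicing, palatalisation)
Fedil: *natergog
  natergog → netergog   [vowel merger]
  netergog (rule 2 does not apply)
  netergog (rule 3 does not apply)
  netergog → netelgog   [unconditioned shift]
  giving Fedil netelgog.
Basolu: *natergog > nateryoy > naseryoy  (by unconditioned shift, unconditioned shift)
*natergog is the unique common source.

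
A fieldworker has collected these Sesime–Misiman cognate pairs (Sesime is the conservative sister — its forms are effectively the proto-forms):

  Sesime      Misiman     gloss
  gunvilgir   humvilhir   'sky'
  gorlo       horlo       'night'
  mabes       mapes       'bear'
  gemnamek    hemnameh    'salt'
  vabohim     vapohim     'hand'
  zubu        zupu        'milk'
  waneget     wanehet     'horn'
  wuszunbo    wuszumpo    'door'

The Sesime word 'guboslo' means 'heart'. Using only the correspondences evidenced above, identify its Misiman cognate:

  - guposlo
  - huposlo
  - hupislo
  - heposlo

huposlo

gunvilgir ~ humvilhir — Sesime g corresponds to Misiman h word-initially before a back vowel.
vabohim ~ vapohim — Sesime b corresponds to Misiman p between vowels (before a back vowel).
Applying these to Sesime 'guboslo':
  guboslo → huboslo   (g→h word-initially before a back vowel)
  huboslo → huposlo   (b→p between vowels (before a back vowel))
So the Misiman cognate is 'huposlo'.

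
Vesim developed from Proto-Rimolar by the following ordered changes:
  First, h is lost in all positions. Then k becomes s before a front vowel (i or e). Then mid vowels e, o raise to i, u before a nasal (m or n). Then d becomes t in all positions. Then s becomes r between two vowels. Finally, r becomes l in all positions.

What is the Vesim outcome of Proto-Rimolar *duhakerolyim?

tualelolyim

Vesim: *duhakerolyim > duakerolyim > duaserolyim > tuaserolyim > tuarerolyim > tualelolyim  (by h-loss, palatalisation, unconditioned shift, rhotacism, unconditioned shift)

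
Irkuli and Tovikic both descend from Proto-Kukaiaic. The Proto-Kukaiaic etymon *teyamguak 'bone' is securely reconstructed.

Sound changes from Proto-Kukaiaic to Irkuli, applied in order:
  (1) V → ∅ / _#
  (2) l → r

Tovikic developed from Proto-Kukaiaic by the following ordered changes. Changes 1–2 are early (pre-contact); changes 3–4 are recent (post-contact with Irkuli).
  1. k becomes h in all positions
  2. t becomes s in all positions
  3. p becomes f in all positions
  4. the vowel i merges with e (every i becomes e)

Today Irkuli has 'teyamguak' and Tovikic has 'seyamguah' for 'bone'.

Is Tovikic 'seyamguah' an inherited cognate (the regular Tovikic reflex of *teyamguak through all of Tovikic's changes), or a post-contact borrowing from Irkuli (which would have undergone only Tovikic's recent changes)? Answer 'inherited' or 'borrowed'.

If inherited, *teyamguak would pass through all of Tovikic's changes:
Tovikic: start from *teyamguak.
  rule 1 (unconditioned shift): teyamguak → teyamguah
  rule 2 (unconditioned shift): teyamguah → seyamguah
  rule 3: no change — seyamguah
  rule 4: no change — seyamguah
  ⇒ Tovikic seyamguah
If borrowed from Irkuli 'teyamguak' after the early changes, it would undergo only the recent ones:
  rule 3 (unconditioned shift): no change (teyamguak)
  rule 4 (vowel merger): no change (teyamguak)
  ⇒ as a loan: teyamguak
Tovikic 'seyamguah' matches the inherited outcome exactly, so it is an inherited cognate, not a loan.

inherited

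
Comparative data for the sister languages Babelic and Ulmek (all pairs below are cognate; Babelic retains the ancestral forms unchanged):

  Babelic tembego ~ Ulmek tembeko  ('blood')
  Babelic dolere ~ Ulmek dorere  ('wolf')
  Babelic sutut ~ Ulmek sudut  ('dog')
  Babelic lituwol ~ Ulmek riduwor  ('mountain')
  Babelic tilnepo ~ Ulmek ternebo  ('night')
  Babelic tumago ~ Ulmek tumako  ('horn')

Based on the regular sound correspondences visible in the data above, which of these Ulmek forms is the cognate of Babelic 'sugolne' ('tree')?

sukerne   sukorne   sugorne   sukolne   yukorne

sukorne

tembego ~ tembeko, tumago ~ tumako — Babelic g corresponds to Ulmek k between vowels (before a back vowel).
tilnepo ~ ternebo — Babelic l corresponds to Ulmek r after a vowel, before a nasal.
Applying these to Babelic 'sugolne':
  sugolne → sukolne   (g→k between vowels (before a back vowel))
  sukolne → sukorne   (l→r after a vowel, before a nasal)
So the Ulmek cognate is 'sukorne'.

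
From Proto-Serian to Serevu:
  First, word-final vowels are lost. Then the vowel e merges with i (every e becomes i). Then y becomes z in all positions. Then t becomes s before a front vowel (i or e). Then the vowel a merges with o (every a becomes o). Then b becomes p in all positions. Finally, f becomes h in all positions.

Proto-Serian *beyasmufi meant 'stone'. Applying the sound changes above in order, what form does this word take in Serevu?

pizosmuh

Serevu: *beyasmufi
  beyasmufi → beyasmuf   [apocope]
  beyasmuf → biyasmuf   [vowel merger]
  biyasmuf → bizasmuf   [unconditioned shift]
  bizasmuf (rule 4 does not apply)
  bizasmuf → bizosmuf   [vowel merger]
  bizosmuf → pizosmuf   [unconditioned shift]
  pizosmuf → pizosmuh   [unconditioned shift]
  giving Serevu pizosmuh.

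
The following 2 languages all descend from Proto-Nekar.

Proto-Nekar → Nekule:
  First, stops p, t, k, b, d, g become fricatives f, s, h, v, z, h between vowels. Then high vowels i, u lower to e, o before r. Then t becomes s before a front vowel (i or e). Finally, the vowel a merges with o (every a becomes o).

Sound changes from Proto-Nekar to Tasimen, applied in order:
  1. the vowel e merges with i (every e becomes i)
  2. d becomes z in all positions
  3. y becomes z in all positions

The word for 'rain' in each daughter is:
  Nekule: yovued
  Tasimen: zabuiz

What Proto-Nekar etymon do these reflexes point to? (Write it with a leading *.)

Position 5: Nekule has e, Tasimen has i. Taking the neighbouring segments as reconstructed: Nekule e can only go back to *e; Tasimen i could go back to *e or *i — the one source consistent with every daughter is *e.
Position 3: Nekule has v, Tasimen has b. Tasimen preserves b here (none of its changes turn any other segment into b), so the proto-segment is *b.
Position 2: Nekule has o, Tasimen has a. Tasimen preserves a here (none of its changes turn any other segment into a), so the proto-segment is *a.
Continuing position by position gives *yabued; check it forward:
Nekule: start from *yabued.
  rule 1 (intervocalic lenition): yabued → yavued
  rule 2: no change — yavued
  rule 3: no change — yavued
  rule 4 (vowel merger): yavued → yovued
  ⇒ Nekule yovued
Tasimen: *yabued
  yabued → yabuid   [vowel merger]
  yabuid → yabuiz   [unconditioned shift]
  yabuiz → zabuiz   [unconditioned shift]
  giving Tasimen zabuiz.
Only *yabued yields all of Nekule yovued, Tasimen zabuiz.

*yabued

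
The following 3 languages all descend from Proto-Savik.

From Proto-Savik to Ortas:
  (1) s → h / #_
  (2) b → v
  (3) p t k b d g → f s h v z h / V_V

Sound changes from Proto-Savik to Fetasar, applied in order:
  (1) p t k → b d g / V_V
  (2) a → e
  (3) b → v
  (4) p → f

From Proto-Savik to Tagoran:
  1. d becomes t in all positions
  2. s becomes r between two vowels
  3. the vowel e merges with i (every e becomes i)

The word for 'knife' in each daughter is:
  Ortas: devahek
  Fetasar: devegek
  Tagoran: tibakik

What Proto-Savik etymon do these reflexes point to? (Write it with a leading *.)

Position 6: Ortas has e, Fetasar has e, Tagoran has i. Ortas preserves e here (none of its changes turn any other segment into e), so the proto-segment is *e.
Position 4: Ortas has a, Fetasar has e, Tagoran has a. Ortas preserves a here (none of its changes turn any other segment into a), so the proto-segment is *a.
Verify the candidate proto-form against each daughter:
Ortas: *debakek > devakek > devahek  (by unconditioned shift, intervocalic lenition)
Fetasar: *debakek
  debakek → debagek   [intervocalic voicing]
  debagek → debegek   [vowel merger]
  debegek → devegek   [unconditioned shift]
  devegek (rule 4 does not apply)
  giving Fetasar devegek.
Tagoran: *debakek > tebakek > tibakik  (by unconditioned shift, vowel merger)
No other proto-form is consistent with every reflex, so the reconstruction is *debakek.

*debakek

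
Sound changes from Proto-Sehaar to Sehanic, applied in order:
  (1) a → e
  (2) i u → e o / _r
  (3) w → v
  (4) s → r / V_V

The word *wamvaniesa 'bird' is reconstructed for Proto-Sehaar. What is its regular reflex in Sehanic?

vemveniere

Sehanic: *wamvaniesa
  wamvaniesa → wemveniese   [vowel merger]
  wemveniese (rule 2 does not apply)
  wemveniese → vemveniese   [unconditioned shift]
  vemveniese → vemveniere   [rhotacism]
  giving Sehanic vemveniere.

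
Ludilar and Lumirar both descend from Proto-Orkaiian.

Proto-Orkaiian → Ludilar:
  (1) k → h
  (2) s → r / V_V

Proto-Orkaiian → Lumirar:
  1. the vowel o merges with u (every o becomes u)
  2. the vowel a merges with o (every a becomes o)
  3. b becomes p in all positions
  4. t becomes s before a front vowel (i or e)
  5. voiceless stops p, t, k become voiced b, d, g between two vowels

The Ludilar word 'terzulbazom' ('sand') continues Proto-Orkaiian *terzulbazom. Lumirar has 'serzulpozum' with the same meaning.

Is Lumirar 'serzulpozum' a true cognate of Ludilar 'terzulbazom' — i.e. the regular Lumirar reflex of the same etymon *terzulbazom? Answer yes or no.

Derive the expected Lumirar reflex of *terzulbazom:
Lumirar: *terzulbazom
  terzulbazom → terzulbazum   [vowel merger]
  terzulbazum → terzulbozum   [vowel merger]
  terzulbozum → terzulpozum   [unconditioned shift]
  terzulpozum → serzulpozum   [palatalisation]
  serzulpozum (rule 5 does not apply)
  giving Lumirar serzulpozum.
Lumirar 'serzulpozum' matches the regular reflex exactly, so the pair is cognate.

yes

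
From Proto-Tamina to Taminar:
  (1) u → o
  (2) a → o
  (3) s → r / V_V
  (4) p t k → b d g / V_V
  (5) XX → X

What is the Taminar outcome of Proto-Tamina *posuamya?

poromyo

Taminar: *posuamya > posoamya > posoomyo > poroomyo > poromyo  (by vowel merger, vowel merger, rhotacism, degemination)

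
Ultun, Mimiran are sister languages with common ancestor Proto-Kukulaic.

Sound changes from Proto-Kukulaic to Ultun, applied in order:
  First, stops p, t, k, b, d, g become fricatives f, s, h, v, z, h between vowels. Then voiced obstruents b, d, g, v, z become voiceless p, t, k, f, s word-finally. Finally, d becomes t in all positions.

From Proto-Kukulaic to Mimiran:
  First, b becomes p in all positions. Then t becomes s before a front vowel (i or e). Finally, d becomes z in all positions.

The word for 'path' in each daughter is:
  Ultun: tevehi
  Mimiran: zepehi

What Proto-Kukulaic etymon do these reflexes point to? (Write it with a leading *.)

Position 1: Ultun has t, Mimiran has z. Taking the neighbouring segments as reconstructed: Ultun t could go back to *t or *d; Mimiran z could go back to *d or *z — the one source consistent with every daughter is *d.
Position 3: Ultun has v, Mimiran has p. Taking the neighbouring segments as reconstructed: Ultun v could go back to *b or *v; Mimiran p could go back to *p or *b — the one source consistent with every daughter is *b.
Continuing position by position gives *debehi; check it forward:
Ultun: *debehi
  debehi → devehi   [intervocalic lenition]
  devehi (rule 2 does not apply)
  devehi → tevehi   [unconditioned shift]
  giving Ultun tevehi.
Mimiran: *debehi
  debehi → depehi   [unconditioned shift]
  depehi (rule 2 does not apply)
  depehi → zepehi   [unconditioned shift]
  giving Mimiran zepehi.
*debehi is the unique common source.

*debehi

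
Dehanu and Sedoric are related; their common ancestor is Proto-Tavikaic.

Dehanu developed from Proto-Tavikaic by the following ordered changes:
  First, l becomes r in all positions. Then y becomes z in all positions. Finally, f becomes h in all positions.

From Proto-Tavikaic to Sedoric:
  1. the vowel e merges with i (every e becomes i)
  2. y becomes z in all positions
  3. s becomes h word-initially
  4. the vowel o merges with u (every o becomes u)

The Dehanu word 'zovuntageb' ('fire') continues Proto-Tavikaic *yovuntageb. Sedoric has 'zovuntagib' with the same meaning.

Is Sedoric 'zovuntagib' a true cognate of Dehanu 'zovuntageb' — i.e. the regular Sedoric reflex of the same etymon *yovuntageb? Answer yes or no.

no

Derive the expected Sedoric reflex of *yovuntageb:
Sedoric: *yovuntageb
  yovuntageb → yovuntagib   [vowel merger]
  yovuntagib → zovuntagib   [unconditioned shift]
  zovuntagib (rule 3 does not apply)
  zovuntagib → zuvuntagib   [vowel merger]
  giving Sedoric zuvuntagib.
The regular Sedoric reflex would be 'zuvuntagib', but the attested form is 'zovuntagib'. The correspondence is irregular, so they are not cognates (the Sedoric form has a different source).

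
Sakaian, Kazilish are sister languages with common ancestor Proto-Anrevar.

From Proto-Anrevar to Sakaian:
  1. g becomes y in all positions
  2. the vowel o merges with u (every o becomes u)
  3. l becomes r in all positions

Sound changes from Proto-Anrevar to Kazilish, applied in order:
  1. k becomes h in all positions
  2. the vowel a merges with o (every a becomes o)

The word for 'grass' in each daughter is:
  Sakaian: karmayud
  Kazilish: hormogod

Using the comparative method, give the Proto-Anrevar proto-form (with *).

Position 5: Sakaian has a, Kazilish has o. Sakaian preserves a here (none of its changes turn any other segment into a), so the proto-segment is *a.
Position 6: Sakaian has y, Kazilish has g. Kazilish preserves g here (none of its changes turn any other segment into g), so the proto-segment is *g.
Verify the candidate proto-form against each daughter:
Sakaian: *karmagod > karmayod > karmayud  (by unconditioned shift, vowel merger)
Kazilish: *karmagod > harmagod > hormogod  (by unconditioned shift, vowel merger)
*karmagod is the unique common source.

*karmagod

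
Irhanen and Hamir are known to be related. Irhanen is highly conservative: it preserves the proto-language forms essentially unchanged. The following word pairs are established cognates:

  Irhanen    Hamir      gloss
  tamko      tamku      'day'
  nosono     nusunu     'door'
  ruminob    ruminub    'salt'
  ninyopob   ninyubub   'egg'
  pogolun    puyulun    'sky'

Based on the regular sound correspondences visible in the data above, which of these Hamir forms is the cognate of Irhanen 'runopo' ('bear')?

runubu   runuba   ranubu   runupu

ninyopob ~ ninyubub — Irhanen o corresponds to Hamir u after a consonant, before a labial obstruent.
ninyopob ~ ninyubub — Irhanen p corresponds to Hamir b between vowels (before a back vowel).
tamko ~ tamku, nosono ~ nusunu — Irhanen o corresponds to Hamir u word-finally.
Applying these to Irhanen 'runopo':
  runopo → runupo   (o→u after a consonant, before a labial obstruent)
  runupo → runubo   (p→b between vowels (before a back vowel))
  runubo → runubu   (o→u word-finally)
So the Hamir cognate is 'runubu'.

runubu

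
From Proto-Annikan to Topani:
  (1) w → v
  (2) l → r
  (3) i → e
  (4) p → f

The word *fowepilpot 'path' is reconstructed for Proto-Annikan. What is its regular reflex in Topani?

foveferfot

Topani: *fowepilpot
  fowepilpot → fovepilpot   [unconditioned shift]
  fovepilpot → fovepirpot   [unconditioned shift]
  fovepirpot → foveperpot   [vowel merger]
  foveperpot → foveferfot   [unconditioned shift]
  giving Topani foveferfot.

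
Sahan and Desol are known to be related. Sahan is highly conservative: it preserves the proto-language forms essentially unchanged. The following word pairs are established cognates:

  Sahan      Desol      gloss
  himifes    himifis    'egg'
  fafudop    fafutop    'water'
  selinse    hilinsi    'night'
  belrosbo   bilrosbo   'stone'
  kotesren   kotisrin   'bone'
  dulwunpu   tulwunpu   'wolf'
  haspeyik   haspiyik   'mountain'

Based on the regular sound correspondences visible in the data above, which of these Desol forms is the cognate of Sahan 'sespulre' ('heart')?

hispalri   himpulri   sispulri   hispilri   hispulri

selinse ~ hilinsi — Sahan s corresponds to Desol h word-initially before a front vowel.
himifes ~ himifis, selinse ~ hilinsi — Sahan e corresponds to Desol i after a consonant, before a consonant other than r, m, n, p, b, f, v.
selinse ~ hilinsi — Sahan e corresponds to Desol i word-finally.
Applying these to Sahan 'sespulre':
  sespulre → hespulre   (s→h word-initially before a front vowel)
  hespulre → hispulre   (e→i after a consonant, before a consonant other than r, m, n, p, b, f, v)
  hispulre → hispulri   (e→i word-finally)
So the Desol cognate is 'hispulri'.

hispulri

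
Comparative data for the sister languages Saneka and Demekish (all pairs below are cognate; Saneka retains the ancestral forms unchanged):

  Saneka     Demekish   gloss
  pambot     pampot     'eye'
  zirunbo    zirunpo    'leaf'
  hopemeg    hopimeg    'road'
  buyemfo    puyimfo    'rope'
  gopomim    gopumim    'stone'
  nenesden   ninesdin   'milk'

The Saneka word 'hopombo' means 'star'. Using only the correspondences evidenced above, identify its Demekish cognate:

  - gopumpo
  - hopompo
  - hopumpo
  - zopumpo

hopumpo

gopomim ~ gopumim — Saneka o corresponds to Demekish u after a consonant, before a nasal.
pambot ~ pampot, zirunbo ~ zirunpo — Saneka b corresponds to Demekish p after a consonant, before a back vowel.
Applying these to Saneka 'hopombo':
  hopombo → hopumbo   (o→u after a consonant, before a nasal)
  hopumbo → hopumpo   (b→p after a consonant, before a back vowel)
So the Demekish cognate is 'hopumpo'.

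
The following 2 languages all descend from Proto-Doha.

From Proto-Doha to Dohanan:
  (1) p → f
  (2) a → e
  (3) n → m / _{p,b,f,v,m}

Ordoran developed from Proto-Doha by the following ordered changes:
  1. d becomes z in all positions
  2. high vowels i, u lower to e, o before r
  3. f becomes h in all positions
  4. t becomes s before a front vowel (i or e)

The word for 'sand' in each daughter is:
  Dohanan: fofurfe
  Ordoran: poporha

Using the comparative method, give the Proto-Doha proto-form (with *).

Position 6: Dohanan has f, Ordoran has h. Taking the neighbouring segments as reconstructed: Dohanan f could go back to *p or *f; Ordoran h could go back to *f or *h — the one source consistent with every daughter is *f.
Position 4: Dohanan has u, Ordoran has o. Dohanan preserves u here (none of its changes turn any other segment into u), so the proto-segment is *u.
Position 1: Dohanan has f, Ordoran has p. Ordoran preserves p here (none of its changes turn any other segment into p), so the proto-segment is *p.
This points to *popurfa. Verify forward in each daughter:
Dohanan: start from *popurfa.
  rule 1 (unconditioned shift): popurfa → fofurfa
  rule 2 (vowel merger): fofurfa → fofurfe
  rule 3: no change — fofurfe
  ⇒ Dohanan fofurfe
Ordoran: start from *popurfa.
  rule 1: no change — popurfa
  rule 2 (pre-rhotic lowering): popurfa → poporfa
  rule 3 (unconditioned shift): poporfa → poporha
  rule 4: no change — poporha
  ⇒ Ordoran poporha
*popurfa is the unique common source.

*popurfa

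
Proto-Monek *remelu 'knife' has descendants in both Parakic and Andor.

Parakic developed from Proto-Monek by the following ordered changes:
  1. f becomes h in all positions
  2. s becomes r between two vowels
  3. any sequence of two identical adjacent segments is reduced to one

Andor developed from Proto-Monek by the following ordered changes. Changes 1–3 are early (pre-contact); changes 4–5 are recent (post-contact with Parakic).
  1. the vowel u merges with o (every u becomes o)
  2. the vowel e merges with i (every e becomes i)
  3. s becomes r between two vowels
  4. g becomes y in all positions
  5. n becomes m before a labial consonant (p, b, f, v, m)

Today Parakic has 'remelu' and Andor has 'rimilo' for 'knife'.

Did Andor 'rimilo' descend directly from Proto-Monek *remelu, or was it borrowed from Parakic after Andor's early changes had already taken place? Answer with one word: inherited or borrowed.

inherited

If inherited, *remelu would pass through all of Andor's changes:
Andor: *remelu
  remelu → remelo   [vowel merger]
  remelo → rimilo   [vowel merger]
  rimilo (rule 3 does not apply)
  rimilo (rule 4 does not apply)
  rimilo (rule 5 does not apply)
  giving Andor rimilo.
If borrowed from Parakic 'remelu' after the early changes, it would undergo only the recent ones:
  rule 4 (unconditioned shift): no change (remelu)
  rule 5 (nasal place assimilation): no change (remelu)
  ⇒ as a loan: remelu
Andor 'rimilo' matches the inherited outcome exactly, so it is an inherited cognate, not a loan.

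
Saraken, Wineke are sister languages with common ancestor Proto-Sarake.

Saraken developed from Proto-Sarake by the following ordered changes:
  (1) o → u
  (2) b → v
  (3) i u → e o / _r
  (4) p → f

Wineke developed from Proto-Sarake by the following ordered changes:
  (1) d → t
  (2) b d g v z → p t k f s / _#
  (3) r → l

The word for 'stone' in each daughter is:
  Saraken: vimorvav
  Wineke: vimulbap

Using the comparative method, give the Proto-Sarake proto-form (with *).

Position 8: Saraken has v, Wineke has p. Taking the neighbouring segments as reconstructed: Saraken v could go back to *b or *v; Wineke p could go back to *p or *b — the one source consistent with every daughter is *b.
Position 4: Saraken has o, Wineke has u. Wineke preserves u here (none of its changes turn any other segment into u), so the proto-segment is *u.
Position 5: Saraken has r, Wineke has l. Saraken preserves r here (none of its changes turn any other segment into r), so the proto-segment is *r.
Continuing position by position gives *vimurbab; check it forward:
Saraken: *vimurbab
  vimurbab (rule 1 does not apply)
  vimurbab → vimurvav   [unconditioned shift]
  vimurvav → vimorvav   [pre-rhotic lowering]
  vimorvav (rule 4 does not apply)
  giving Saraken vimorvav.
Wineke: *vimurbab > vimurbap > vimulbap  (by final devoicing, unconditioned shift)
Only *vimurbab yields all of Saraken vimorvav, Wineke vimulbap.

*vimurbab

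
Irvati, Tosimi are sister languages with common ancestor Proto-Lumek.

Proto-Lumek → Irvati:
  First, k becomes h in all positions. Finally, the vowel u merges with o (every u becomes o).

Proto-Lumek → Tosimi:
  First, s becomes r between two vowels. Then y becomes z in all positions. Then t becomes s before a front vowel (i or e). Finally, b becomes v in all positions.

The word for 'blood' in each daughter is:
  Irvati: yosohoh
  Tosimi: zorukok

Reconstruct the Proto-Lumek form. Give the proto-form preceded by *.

Position 7: Irvati has h, Tosimi has k. Tosimi preserves k here (none of its changes turn any other segment into k), so the proto-segment is *k.
Position 1: Irvati has y, Tosimi has z. Irvati preserves y here (none of its changes turn any other segment into y), so the proto-segment is *y.
Position 3: Irvati has s, Tosimi has r. Irvati preserves s here (none of its changes turn any other segment into s), so the proto-segment is *s.
Verify the candidate proto-form against each daughter:
Irvati: *yosukok
  yosukok → yosuhoh   [unconditioned shift]
  yosuhoh → yosohoh   [vowel merger]
  giving Irvati yosohoh.
Tosimi: *yosukok > yorukok > zorukok  (by rhotacism, unconditioned shift)
*yosukok is the unique common source.

*yosukok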